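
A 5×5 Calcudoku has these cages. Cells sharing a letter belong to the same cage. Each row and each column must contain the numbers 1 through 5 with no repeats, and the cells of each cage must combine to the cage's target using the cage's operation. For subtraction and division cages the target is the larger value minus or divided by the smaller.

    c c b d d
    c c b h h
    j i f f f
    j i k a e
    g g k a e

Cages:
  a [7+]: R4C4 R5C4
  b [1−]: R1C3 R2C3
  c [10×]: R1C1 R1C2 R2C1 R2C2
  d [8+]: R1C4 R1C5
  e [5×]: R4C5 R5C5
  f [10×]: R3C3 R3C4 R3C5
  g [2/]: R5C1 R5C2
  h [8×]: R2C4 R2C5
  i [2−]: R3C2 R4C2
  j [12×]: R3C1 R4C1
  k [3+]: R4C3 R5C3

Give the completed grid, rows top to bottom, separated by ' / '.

1 2 4 5 3 / 5 1 3 2 4 / 4 3 5 1 2 / 3 5 2 4 1 / 2 4 1 3 5

In row 1, 4 can only go at R1C3, so R1C3 = 4.
In row 2, 3 can only go at R2C3, so R2C3 = 3.
Row 5 needs a 3, and only R5C4 is open for it.
Column 4 already has 3, so R1C4 = 5.
Cage d's pair has sum 8, which forces R1C5 = 3.
Cage a needs two cells with sum 7; hence R4C4 = 4.
4 is placed in column 4, leaving R2C4 = 2.
Cage h needs two cells with product 8, so R2C5 = 4.
Cage j's pair has product 12, so R3C1 = 4.
Column 4 now contains 2, leaving R3C4 = 1.
Row 4 now contains 4, leaving R4C1 = 3.
Cage i's pair has difference 2, which forces R3C2 = 3.
Row 4 needs a 2, and only R4C3 is open for it.
2 is placed in column 3, so R3C3 = 5.
Cage f needs product 10, which forces R3C5 = 2.
2 is placed in column 3, which forces R5C3 = 1.
Row 5 already has 1, which forces R5C5 = 5.
Column 5 now contains 5, so R4C5 = 1.
Row 5 already has 1, leaving R5C1 = 2.
The two cells of cage g must have quotient 2, which forces R5C2 = 4.
Column 1 already has 2, so R1C1 = 1.
Cage c needs product 10; hence R1C2 = 2.
Cage c has product 10; hence R2C1 = 5.
Cage c has product 10, so R2C2 = 1.
Row 4 now contains 1, leaving R4C2 = 5.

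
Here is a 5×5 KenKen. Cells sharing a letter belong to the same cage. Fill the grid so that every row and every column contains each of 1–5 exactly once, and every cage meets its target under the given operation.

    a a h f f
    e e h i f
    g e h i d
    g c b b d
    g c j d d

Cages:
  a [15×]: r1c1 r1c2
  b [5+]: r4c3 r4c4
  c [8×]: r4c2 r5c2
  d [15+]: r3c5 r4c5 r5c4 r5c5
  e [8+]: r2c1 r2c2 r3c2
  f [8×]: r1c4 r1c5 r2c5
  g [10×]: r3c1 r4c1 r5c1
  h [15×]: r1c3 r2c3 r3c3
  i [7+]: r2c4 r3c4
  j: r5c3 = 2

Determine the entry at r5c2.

J is a freebie; hence r5c3 = 2.
Cage c's pair has product 8, so r4c2 = 2.
Row 5 already has 2, which forces r5c2 = 4.
Cage g needs product 10, leaving r3c1 = 2.
Column 1 already has 2, leaving r2c1 = 4.
In row 2, 5 can only go at r2c3, so r2c3 = 5.
Row 4 needs a 3, and only r4c5 is open for it.
The 4 cells of cage d must have sum 15, so r3c5 = 4.
Cage d needs sum 15, which forces r5c4 = 3.
The 4 cells of cage d must have sum 15, leaving r5c5 = 5.
Cage f needs product 8; hence r1c4 = 4.
Column 4 already has 3, so r2c4 = 2.
2 is placed in row 2; hence r2c5 = 1.
Row 3 already has 4; hence r3c4 = 5.
Cage g has product 10; hence r4c1 = 5.
Column 4 now contains 4, leaving r4c4 = 1.
5 is placed in row 5, so r5c1 = 1.
Column 1 already has 5, which forces r1c1 = 3.
Cage a needs two cells with product 15; hence r1c2 = 5.
3 is placed in row 1, which forces r1c3 = 1.
1 is placed in column 5, so r1c5 = 2.
Row 2 now contains 1; hence r2c2 = 3.
The 3 cells of cage e must have sum 8, leaving r3c2 = 1.
Column 3 already has 1, leaving r3c3 = 3.
Row 4 now contains 1, leaving r4c3 = 4.
Completed grid: 3 5 1 4 2 / 4 3 5 2 1 / 2 1 3 5 4 / 5 2 4 1 3 / 1 4 2 3 5.

4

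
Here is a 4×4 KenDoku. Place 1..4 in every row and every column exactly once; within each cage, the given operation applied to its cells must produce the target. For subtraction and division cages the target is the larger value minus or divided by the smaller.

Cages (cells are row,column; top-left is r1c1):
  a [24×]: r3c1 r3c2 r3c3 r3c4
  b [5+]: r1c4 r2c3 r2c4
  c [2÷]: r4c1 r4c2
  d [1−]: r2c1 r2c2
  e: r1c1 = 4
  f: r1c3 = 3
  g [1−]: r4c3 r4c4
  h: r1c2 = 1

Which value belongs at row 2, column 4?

1

Cage e is a single given cell, so r1c1 = 4.
Cage h is given, which forces r1c2 = 1.
Cage f is given, so r1c3 = 3.
Row 1 already has 1, leaving r1c4 = 2.
Cage b has sum 5, so r2c3 = 2.
Cage b needs sum 5, so r2c4 = 1.
Column 3 already has 2, leaving r4c3 = 4.
Column 4 now contains 1, which forces r4c4 = 3.
1 is placed in row 2, which forces r2c1 = 3.
Cage d needs two cells with difference 1, which forces r2c2 = 4.
Column 1 already has 3, so r3c1 = 2.
Row 3 already has 2, leaving r3c2 = 3.
Column 3 already has 4, so r3c3 = 1.
3 is placed in column 4, which forces r3c4 = 4.
The two cells of cage c must have quotient 2, leaving r4c1 = 1.
Row 4 now contains 4; hence r4c2 = 2.
The full grid is 4 1 3 2 / 3 4 2 1 / 2 3 1 4 / 1 2 4 3.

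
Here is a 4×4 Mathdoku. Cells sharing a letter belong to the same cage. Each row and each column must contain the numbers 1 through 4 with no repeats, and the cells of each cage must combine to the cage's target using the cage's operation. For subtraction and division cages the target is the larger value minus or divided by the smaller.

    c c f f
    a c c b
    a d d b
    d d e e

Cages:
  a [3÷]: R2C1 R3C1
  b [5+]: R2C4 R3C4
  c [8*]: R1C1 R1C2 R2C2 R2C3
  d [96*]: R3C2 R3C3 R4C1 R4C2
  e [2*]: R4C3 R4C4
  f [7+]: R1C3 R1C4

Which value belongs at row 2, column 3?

Row 2 needs a 2, and only R2C4 is open for it.
Cage b's pair has sum 5, which forces R3C4 = 3.
The two cells of cage e must have product 2, so R4C3 = 2.
2 is placed in column 4, which forces R4C4 = 1.
Cage f needs two cells with sum 7, leaving R1C3 = 3.
Column 4 already has 3; hence R1C4 = 4.
Cage a needs two cells with quotient 3, leaving R2C1 = 3.
Row 3 now contains 3, so R3C1 = 1.
Cage d has product 96, which forces R3C2 = 2.
2 is placed in column 3, which forces R3C3 = 4.
Column 1 already has 3, which forces R4C1 = 4.
Row 4 already has 4, so R4C2 = 3.
Column 1 now contains 1; hence R1C1 = 2.
2 is placed in column 2, which forces R1C2 = 1.
Cage c has product 8, which forces R2C2 = 4.
4 is placed in column 3, leaving R2C3 = 1.
Completed grid: 2 1 3 4 / 3 4 1 2 / 1 2 4 3 / 4 3 2 1.

1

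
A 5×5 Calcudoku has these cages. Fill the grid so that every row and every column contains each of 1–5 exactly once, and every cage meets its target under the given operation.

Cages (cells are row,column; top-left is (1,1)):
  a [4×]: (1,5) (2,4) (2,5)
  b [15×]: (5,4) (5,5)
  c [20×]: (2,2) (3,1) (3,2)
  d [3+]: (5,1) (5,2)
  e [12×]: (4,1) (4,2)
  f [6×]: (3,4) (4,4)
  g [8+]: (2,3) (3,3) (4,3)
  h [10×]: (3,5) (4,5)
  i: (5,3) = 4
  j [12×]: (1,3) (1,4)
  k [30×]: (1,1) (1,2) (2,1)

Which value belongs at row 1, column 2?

Cage i is a single given cell, leaving (5,3) = 4.
Column 3 already has 4, which forces (1,3) = 3.
The two cells of cage j must have product 12; hence (1,4) = 4.
The 3 cells of cage k must have product 30, so (2,1) = 3.
3 is placed in column 1, which forces (4,1) = 4.
4 is placed in row 4, leaving (4,2) = 3.
Row 4 already has 3, so (4,4) = 2.
Row 4 already has 2, so (4,5) = 5.
Column 5 now contains 5; hence (5,5) = 3.
Cage a has product 4, which forces (1,5) = 1.
Column 4 already has 2; hence (2,4) = 1.
Cage a has product 4, so (2,5) = 4.
Column 4 already has 2, leaving (3,4) = 3.
Column 5 now contains 5, so (3,5) = 2.
Row 4 now contains 5, so (4,3) = 1.
Row 5 already has 3, which forces (5,4) = 5.
Cage c needs product 20, leaving (2,2) = 5.
Cage g needs sum 8; hence (2,3) = 2.
Cage c needs product 20, which forces (3,1) = 1.
Cage c needs product 20; hence (3,2) = 4.
Row 3 now contains 2; hence (3,3) = 5.
Column 1 already has 1, so (5,1) = 2.
2 is placed in row 5; hence (5,2) = 1.
Column 1 already has 2, which forces (1,1) = 5.
Column 2 now contains 5; hence (1,2) = 2.
Filled in: 5 2 3 4 1 / 3 5 2 1 4 / 1 4 5 3 2 / 4 3 1 2 5 / 2 1 4 5 3.

2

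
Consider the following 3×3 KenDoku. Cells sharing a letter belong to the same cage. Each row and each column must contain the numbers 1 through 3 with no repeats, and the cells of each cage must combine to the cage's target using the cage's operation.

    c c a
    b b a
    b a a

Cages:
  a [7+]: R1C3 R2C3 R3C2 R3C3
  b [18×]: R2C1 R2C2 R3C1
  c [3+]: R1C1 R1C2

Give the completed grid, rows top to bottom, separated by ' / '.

Cage b needs product 18, which forces R2C1 = 2.
The 3 cells of cage b must have product 18; hence R2C2 = 3.
3 is placed in row 2; hence R2C3 = 1.
Cage b needs product 18, which forces R3C1 = 3.
Cage a has sum 7, which forces R3C2 = 1.
Row 3 already has 3, which forces R3C3 = 2.
Column 1 already has 2, which forces R1C1 = 1.
Column 2 already has 1, leaving R1C2 = 2.
Column 3 now contains 2, leaving R1C3 = 3.

1 2 3 / 2 3 1 / 3 1 2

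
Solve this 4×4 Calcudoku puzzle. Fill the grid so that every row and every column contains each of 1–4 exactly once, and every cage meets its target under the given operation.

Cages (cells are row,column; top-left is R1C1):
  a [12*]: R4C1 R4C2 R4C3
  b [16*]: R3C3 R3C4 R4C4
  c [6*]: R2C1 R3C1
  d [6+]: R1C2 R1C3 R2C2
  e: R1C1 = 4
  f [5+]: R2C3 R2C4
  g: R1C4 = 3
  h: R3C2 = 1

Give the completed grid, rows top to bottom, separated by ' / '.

4 2 1 3 / 2 3 4 1 / 3 1 2 4 / 1 4 3 2

Cage e is a single given cell; hence R1C1 = 4.
G is a freebie, which forces R1C4 = 3.
Cage h is a single given cell, leaving R3C2 = 1.
Row 3 already has 1; hence R3C4 = 4.
Column 4 already has 4, which forces R4C4 = 2.
Column 2 now contains 1, so R1C2 = 2.
The 3 cells of cage d must have sum 6, so R1C3 = 1.
Cage d needs sum 6, so R2C2 = 3.
Cage f needs two cells with sum 5, which forces R2C3 = 4.
Column 4 now contains 2, so R2C4 = 1.
Row 3 now contains 4; hence R3C3 = 2.
Column 2 already has 3, leaving R4C2 = 4.
4 is placed in column 3, so R4C3 = 3.
3 is placed in row 2, leaving R2C1 = 2.
2 is placed in row 3, so R3C1 = 3.
3 is placed in row 4, which forces R4C1 = 1.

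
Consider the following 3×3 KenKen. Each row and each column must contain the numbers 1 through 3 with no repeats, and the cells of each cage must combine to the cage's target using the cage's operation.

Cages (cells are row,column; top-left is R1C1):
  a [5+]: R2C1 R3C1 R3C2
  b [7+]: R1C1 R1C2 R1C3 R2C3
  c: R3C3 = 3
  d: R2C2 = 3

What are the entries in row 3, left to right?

1 2 3

D is a freebie, which forces R2C2 = 3.
Cage b has sum 7, which forces R2C3 = 1.
C is a freebie, so R3C3 = 3.
Cage b has sum 7, so R1C1 = 3.
The 4 cells of cage b must have sum 7, leaving R1C2 = 1.
Column 3 now contains 3; hence R1C3 = 2.
Row 2 already has 1, which forces R2C1 = 2.
Row 3 already has 3, leaving R3C1 = 1.
Cage a needs sum 5, so R3C2 = 2.
Filled in: 3 1 2 / 2 3 1 / 1 2 3.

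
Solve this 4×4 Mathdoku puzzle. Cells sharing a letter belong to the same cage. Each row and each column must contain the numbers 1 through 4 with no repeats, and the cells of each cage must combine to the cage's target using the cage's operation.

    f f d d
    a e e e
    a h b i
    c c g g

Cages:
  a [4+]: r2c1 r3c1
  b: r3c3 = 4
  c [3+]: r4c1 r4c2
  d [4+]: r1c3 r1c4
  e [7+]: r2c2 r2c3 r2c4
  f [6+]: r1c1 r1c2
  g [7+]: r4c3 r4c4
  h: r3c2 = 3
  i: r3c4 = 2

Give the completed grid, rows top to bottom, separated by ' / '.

4 2 1 3 / 3 4 2 1 / 1 3 4 2 / 2 1 3 4

Cage h is a single given cell, which forces r3c2 = 3.
Cage b is given; hence r3c3 = 4.
I is a freebie; hence r3c4 = 2.
4 is placed in column 3, leaving r4c3 = 3.
3 is placed in row 4, which forces r4c4 = 4.
Column 3 now contains 3; hence r1c3 = 1.
Cage d needs two cells with sum 4, which forces r1c4 = 3.
The two cells of cage a must have sum 4, which forces r2c1 = 3.
Cage e has sum 7, leaving r2c2 = 4.
The 3 cells of cage e must have sum 7, which forces r2c3 = 2.
Column 4 already has 4, which forces r2c4 = 1.
Row 3 now contains 3, which forces r3c1 = 1.
1 is placed in column 1, leaving r4c1 = 2.
Row 4 already has 2, which forces r4c2 = 1.
2 is placed in column 1; hence r1c1 = 4.
4 is placed in column 2, which forces r1c2 = 2.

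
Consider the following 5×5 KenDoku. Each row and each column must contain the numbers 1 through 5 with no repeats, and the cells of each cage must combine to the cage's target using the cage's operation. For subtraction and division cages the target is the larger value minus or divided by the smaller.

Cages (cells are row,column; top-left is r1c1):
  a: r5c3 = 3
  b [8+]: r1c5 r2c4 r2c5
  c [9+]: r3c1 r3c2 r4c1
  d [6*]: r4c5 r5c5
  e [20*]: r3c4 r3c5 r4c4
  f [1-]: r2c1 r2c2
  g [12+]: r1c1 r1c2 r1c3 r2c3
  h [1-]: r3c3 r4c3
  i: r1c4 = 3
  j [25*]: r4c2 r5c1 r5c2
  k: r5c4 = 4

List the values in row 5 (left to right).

Cage i is given, so r1c4 = 3.
Cage j needs product 25, leaving r4c2 = 5.
Cage j needs product 25, which forces r5c1 = 5.
Cage j needs product 25; hence r5c2 = 1.
Cage a is a single given cell; hence r5c3 = 3.
Cage k is given, leaving r5c4 = 4.
3 is placed in row 5; hence r5c5 = 2.
Cage e needs product 20, so r3c4 = 5.
The 3 cells of cage e must have product 20, so r3c5 = 4.
Cage e has product 20, which forces r4c4 = 1.
2 is placed in column 5, so r4c5 = 3.
Column 4 already has 1, which forces r2c4 = 2.
Cage h's pair has difference 1, which forces r3c3 = 1.
Cage c needs sum 9, which forces r4c1 = 4.
Cage h needs two cells with difference 1, leaving r4c3 = 2.
Cage g has sum 12, which forces r1c1 = 1.
Cage g needs sum 12, which forces r1c2 = 2.
1 is placed in row 1; hence r1c5 = 5.
The two cells of cage f must have difference 1, so r2c1 = 3.
The two cells of cage f must have difference 1, which forces r2c2 = 4.
Row 2 already has 4, which forces r2c3 = 5.
Column 5 already has 5; hence r2c5 = 1.
Column 1 already has 3; hence r3c1 = 2.
2 is placed in column 2, which forces r3c2 = 3.
5 is placed in row 1; hence r1c3 = 4.
Filled in: 1 2 4 3 5 / 3 4 5 2 1 / 2 3 1 5 4 / 4 5 2 1 3 / 5 1 3 4 2.

5 1 3 4 2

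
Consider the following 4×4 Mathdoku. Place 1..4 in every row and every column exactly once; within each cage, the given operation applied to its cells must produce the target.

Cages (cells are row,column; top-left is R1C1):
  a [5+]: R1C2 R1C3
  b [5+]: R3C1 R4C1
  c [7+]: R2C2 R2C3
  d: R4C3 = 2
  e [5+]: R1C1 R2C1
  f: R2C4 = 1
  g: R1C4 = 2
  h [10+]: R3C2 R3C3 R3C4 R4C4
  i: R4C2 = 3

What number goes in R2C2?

Cage g is given, leaving R1C4 = 2.
Cage f is given, which forces R2C4 = 1.
Cage i is a single given cell, leaving R4C2 = 3.
Cage d is given; hence R4C3 = 2.
Row 4 already has 3, which forces R4C4 = 4.
3 is placed in column 2, leaving R2C2 = 4.
Cage c needs two cells with sum 7; hence R2C3 = 3.
Cage b's pair has sum 5, which forces R3C1 = 4.
The 4 cells of cage h must have sum 10; hence R3C2 = 2.
Cage h has sum 10, leaving R3C3 = 1.
4 is placed in column 4, so R3C4 = 3.
Row 4 already has 4, leaving R4C1 = 1.
Column 1 already has 1, so R1C1 = 3.
Column 2 already has 4, which forces R1C2 = 1.
Column 3 now contains 1; hence R1C3 = 4.
Row 2 now contains 4; hence R2C1 = 2.
Filled in: 3 1 4 2 / 2 4 3 1 / 4 2 1 3 / 1 3 2 4.

4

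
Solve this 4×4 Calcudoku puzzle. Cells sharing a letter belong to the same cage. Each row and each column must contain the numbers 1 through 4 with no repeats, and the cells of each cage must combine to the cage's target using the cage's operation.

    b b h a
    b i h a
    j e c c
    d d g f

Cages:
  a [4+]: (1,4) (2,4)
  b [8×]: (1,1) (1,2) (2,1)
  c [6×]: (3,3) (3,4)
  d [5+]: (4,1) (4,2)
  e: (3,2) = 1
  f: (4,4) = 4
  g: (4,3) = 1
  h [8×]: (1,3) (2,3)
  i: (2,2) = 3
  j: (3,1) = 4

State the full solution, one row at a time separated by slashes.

Cage i is a single given cell, leaving (2,2) = 3.
Row 2 already has 3, leaving (2,4) = 1.
J is a freebie; hence (3,1) = 4.
E is a freebie, so (3,2) = 1.
Cage g is given, leaving (4,3) = 1.
Cage f is a single given cell, leaving (4,4) = 4.
The 3 cells of cage b must have product 8, which forces (1,1) = 1.
Cage b needs product 8, which forces (1,2) = 4.
Row 1 already has 4, so (1,3) = 2.
Column 4 already has 1, so (1,4) = 3.
4 is placed in column 1; hence (2,1) = 2.
2 is placed in column 3, leaving (2,3) = 4.
2 is placed in column 3, so (3,3) = 3.
Column 4 now contains 3, so (3,4) = 2.
Cage d needs two cells with sum 5, which forces (4,1) = 3.
Row 4 now contains 4, leaving (4,2) = 2.

1 4 2 3 / 2 3 4 1 / 4 1 3 2 / 3 2 1 4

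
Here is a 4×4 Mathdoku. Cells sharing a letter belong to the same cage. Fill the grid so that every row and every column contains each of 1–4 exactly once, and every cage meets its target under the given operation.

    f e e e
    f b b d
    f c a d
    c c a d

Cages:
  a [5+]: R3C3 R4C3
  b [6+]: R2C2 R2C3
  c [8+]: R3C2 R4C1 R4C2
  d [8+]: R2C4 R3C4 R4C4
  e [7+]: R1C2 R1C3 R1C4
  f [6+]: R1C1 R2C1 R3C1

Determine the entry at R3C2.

1

In row 1, 3 can only go at R1C1, so R1C1 = 3.
The only place for 3 in row 2 is R2C4.
Row 2 needs a 1, and only R2C1 is open for it.
1 is placed in column 1, so R3C1 = 2.
Column 1 already has 2; hence R4C1 = 4.
4 is placed in row 4, so R4C4 = 1.
The 3 cells of cage c must have sum 8, so R3C2 = 1.
The two cells of cage a must have sum 5, so R3C3 = 3.
1 is placed in column 4; hence R3C4 = 4.
Row 4 already has 1, which forces R4C2 = 3.
Cage a's pair has sum 5, leaving R4C3 = 2.
The 3 cells of cage e must have sum 7, so R1C2 = 4.
Cage e has sum 7; hence R1C3 = 1.
Column 4 now contains 4, which forces R1C4 = 2.
Cage b's pair has sum 6, leaving R2C2 = 2.
Column 3 already has 2, so R2C3 = 4.
Completed grid: 3 4 1 2 / 1 2 4 3 / 2 1 3 4 / 4 3 2 1.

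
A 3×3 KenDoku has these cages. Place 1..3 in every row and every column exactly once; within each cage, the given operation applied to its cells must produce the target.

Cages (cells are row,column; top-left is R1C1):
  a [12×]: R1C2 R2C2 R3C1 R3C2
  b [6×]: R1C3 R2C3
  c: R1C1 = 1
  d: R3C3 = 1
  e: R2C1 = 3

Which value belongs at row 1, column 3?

C is a freebie, so R1C1 = 1.
E is a freebie, which forces R2C1 = 3.
3 is placed in row 2, leaving R2C3 = 2.
The 4 cells of cage a must have product 12, which forces R3C1 = 2.
Cage d is given, so R3C3 = 1.
Cage a needs product 12; hence R1C2 = 2.
Column 3 already has 2, so R1C3 = 3.
Row 2 now contains 2; hence R2C2 = 1.
Row 3 now contains 1, leaving R3C2 = 3.
Filled in: 1 2 3 / 3 1 2 / 2 3 1.

3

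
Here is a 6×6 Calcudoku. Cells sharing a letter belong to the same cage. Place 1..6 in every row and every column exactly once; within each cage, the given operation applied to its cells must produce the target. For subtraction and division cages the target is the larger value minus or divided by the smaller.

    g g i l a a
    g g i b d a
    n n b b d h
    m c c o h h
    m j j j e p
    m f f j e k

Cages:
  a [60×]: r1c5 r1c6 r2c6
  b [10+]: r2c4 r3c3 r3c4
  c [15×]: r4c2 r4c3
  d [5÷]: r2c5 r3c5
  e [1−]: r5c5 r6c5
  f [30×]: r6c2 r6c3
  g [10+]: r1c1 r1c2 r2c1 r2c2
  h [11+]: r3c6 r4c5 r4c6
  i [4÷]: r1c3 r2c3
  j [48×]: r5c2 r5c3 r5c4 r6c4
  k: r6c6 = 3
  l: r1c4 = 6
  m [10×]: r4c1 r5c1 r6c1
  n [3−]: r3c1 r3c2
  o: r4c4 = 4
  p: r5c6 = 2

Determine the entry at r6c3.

L is a freebie, leaving r1c4 = 6.
O is a freebie, so r4c4 = 4.
Cage p is a single given cell, leaving r5c6 = 2.
Cage k is given, so r6c6 = 3.
Cage j needs product 48, leaving r5c4 = 1.
The 4 cells of cage j must have product 48; hence r6c4 = 2.
Cage b needs sum 10, which forces r3c3 = 2.
Cage m has product 10, so r4c1 = 2.
1 is placed in row 5; hence r5c1 = 5.
The 3 cells of cage m must have product 10, so r6c1 = 1.
The only place for 5 in row 1 is r1c6.
Column 6 already has 5; hence r3c6 = 4.
Cage a has product 60, so r1c5 = 2.
Column 6 already has 4, which forces r2c6 = 6.
Column 6 already has 6; hence r4c6 = 1.
Row 1 now contains 2, so r1c2 = 1.
1 is placed in row 1, which forces r1c3 = 4.
Cage g has sum 10, so r2c2 = 2.
Column 3 already has 4; hence r2c3 = 1.
Row 2 now contains 1, which forces r2c5 = 5.
Column 5 already has 5, which forces r3c5 = 1.
Row 4 already has 1, which forces r4c5 = 6.
Column 3 already has 4, leaving r5c3 = 6.
Column 3 now contains 6; hence r6c3 = 5.
Column 5 already has 5, leaving r6c5 = 4.
Row 1 now contains 4, so r1c1 = 3.
Cage g needs sum 10, which forces r2c1 = 4.
Row 2 already has 5, so r2c4 = 3.
Column 1 already has 3, leaving r3c1 = 6.
Row 3 already has 6, leaving r3c2 = 3.
Cage b needs sum 10, leaving r3c4 = 5.
Cage c needs two cells with product 15; hence r4c2 = 5.
Column 3 already has 5, which forces r4c3 = 3.
Row 5 already has 6, which forces r5c2 = 4.
Column 5 now contains 4, leaving r5c5 = 3.
Row 6 already has 5, which forces r6c2 = 6.
Completed grid: 3 1 4 6 2 5 / 4 2 1 3 5 6 / 6 3 2 5 1 4 / 2 5 3 4 6 1 / 5 4 6 1 3 2 / 1 6 5 2 4 3.

5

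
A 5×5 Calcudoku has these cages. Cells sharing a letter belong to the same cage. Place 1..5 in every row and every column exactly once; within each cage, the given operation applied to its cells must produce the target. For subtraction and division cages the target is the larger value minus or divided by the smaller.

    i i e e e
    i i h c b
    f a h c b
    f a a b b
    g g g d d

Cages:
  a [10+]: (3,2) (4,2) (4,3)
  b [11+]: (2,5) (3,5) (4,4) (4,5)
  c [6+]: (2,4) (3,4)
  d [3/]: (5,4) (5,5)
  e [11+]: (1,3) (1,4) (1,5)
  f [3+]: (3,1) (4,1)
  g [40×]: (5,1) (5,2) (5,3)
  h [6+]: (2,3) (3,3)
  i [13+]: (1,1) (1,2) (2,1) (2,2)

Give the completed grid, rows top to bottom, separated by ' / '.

The only place for 3 in column 3 is (4,3).
In column 4, 3 can only go at (5,4), so (5,4) = 3.
Row 5 already has 3, leaving (5,5) = 1.
{2, 3} are confined to (3,2) and (3,5) in row 3; hence (3,1) = 1.
The two cells of cage f must have sum 3; hence (4,1) = 2.
Row 4 now contains 2; hence (4,4) = 1.
Cage c needs two cells with sum 6; hence (2,4) = 2.
Row 2 already has 2; hence (2,5) = 3.
Cage c needs two cells with sum 6, so (3,4) = 4.
Column 5 already has 3, which forces (3,5) = 2.
Cage b has sum 11, which forces (4,5) = 5.
The 3 cells of cage e must have sum 11, leaving (1,3) = 2.
4 is placed in column 4; hence (1,4) = 5.
5 is placed in column 5, so (1,5) = 4.
Row 2 already has 2, leaving (2,3) = 1.
Row 3 already has 2, so (3,2) = 3.
Row 3 now contains 4, leaving (3,3) = 5.
Row 4 now contains 5; hence (4,2) = 4.
5 is placed in column 3; hence (5,3) = 4.
Row 1 now contains 4, so (1,1) = 3.
3 is placed in column 2, which forces (1,2) = 1.
Cage i needs sum 13, so (2,1) = 4.
Column 2 now contains 4, which forces (2,2) = 5.
Row 5 now contains 4, so (5,1) = 5.
The 3 cells of cage g must have product 40, which forces (5,2) = 2.

3 1 2 5 4 / 4 5 1 2 3 / 1 3 5 4 2 / 2 4 3 1 5 / 5 2 4 3 1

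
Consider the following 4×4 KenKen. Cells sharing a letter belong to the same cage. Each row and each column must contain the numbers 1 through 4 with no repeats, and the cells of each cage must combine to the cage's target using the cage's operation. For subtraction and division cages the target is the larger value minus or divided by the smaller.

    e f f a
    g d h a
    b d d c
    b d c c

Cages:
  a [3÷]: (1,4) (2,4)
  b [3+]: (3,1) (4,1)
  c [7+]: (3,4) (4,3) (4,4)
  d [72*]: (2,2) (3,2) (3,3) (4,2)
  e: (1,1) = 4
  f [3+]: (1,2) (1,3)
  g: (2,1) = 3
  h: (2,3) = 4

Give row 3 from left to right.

1 4 3 2

E is a freebie, so (1,1) = 4.
Cage g is given; hence (2,1) = 3.
H is a freebie, which forces (2,3) = 4.
Row 2 already has 3; hence (2,4) = 1.
Cage d has product 72, leaving (3,3) = 3.
Column 4 already has 1; hence (1,4) = 3.
Row 2 already has 4, so (2,2) = 2.
Cage d has product 72, so (3,2) = 4.
Row 3 already has 4, leaving (3,4) = 2.
Cage d needs product 72, leaving (4,2) = 3.
Column 4 now contains 2; hence (4,4) = 4.
Column 2 already has 2, which forces (1,2) = 1.
Cage f needs two cells with sum 3, leaving (1,3) = 2.
2 is placed in row 3, which forces (3,1) = 1.
The two cells of cage b must have sum 3, so (4,1) = 2.
Cage c needs sum 7, leaving (4,3) = 1.
The full grid is 4 1 2 3 / 3 2 4 1 / 1 4 3 2 / 2 3 1 4.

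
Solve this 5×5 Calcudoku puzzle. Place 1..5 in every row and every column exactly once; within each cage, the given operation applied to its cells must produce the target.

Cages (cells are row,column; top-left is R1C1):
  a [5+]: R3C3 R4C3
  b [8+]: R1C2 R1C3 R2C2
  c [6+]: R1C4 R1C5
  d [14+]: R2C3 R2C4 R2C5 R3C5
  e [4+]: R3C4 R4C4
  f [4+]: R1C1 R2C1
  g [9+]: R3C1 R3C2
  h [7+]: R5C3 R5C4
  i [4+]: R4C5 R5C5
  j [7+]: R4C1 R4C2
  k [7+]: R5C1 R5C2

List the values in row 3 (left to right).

5 4 1 3 2

Row 5 needs a 1, and only R5C5 is open for it.
Column 5 now contains 1, so R4C5 = 3.
Cage e's pair has sum 4; hence R3C4 = 3.
Row 4 already has 3, so R4C4 = 1.
The two cells of cage a must have sum 5; hence R3C3 = 1.
Cage a's pair has sum 5, leaving R4C3 = 4.
1 is placed in column 3, leaving R2C3 = 3.
The two cells of cage f must have sum 4, so R1C1 = 3.
3 is placed in row 2, so R2C1 = 1.
Row 1 needs a 1, and only R1C2 is open for it.
Row 1 needs a 5, and only R1C3 is open for it.
The 3 cells of cage b must have sum 8, so R2C2 = 2.
2 is placed in column 2, so R4C2 = 5.
5 is placed in column 2, which forces R5C2 = 3.
Column 3 now contains 5, which forces R5C3 = 2.
Cage h needs two cells with sum 7, which forces R5C4 = 5.
Column 4 now contains 5; hence R2C4 = 4.
Cage d has sum 14, so R2C5 = 5.
Cage g's pair has sum 9, leaving R3C1 = 5.
5 is placed in column 2; hence R3C2 = 4.
Cage d needs sum 14; hence R3C5 = 2.
5 is placed in row 4, so R4C1 = 2.
5 is placed in row 5, which forces R5C1 = 4.
4 is placed in column 4, leaving R1C4 = 2.
2 is placed in column 5; hence R1C5 = 4.
Filled in: 3 1 5 2 4 / 1 2 3 4 5 / 5 4 1 3 2 / 2 5 4 1 3 / 4 3 2 5 1.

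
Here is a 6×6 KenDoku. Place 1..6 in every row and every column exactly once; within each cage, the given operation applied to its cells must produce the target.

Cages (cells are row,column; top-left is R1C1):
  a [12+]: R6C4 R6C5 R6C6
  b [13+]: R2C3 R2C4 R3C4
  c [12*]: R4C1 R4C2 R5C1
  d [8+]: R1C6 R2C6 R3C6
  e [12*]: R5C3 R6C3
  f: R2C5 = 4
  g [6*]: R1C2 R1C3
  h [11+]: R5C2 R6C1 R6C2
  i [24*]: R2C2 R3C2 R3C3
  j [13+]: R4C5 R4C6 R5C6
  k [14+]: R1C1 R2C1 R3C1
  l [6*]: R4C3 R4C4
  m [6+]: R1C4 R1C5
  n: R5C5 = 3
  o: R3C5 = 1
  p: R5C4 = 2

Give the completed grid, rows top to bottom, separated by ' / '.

F is a freebie, leaving R2C5 = 4.
O is a freebie, which forces R3C5 = 1.
Cage p is a single given cell, so R5C4 = 2.
N is a freebie; hence R5C5 = 3.
The only place for 5 in column 3 is R2C3.
Cage b has sum 13, so R2C4 = 3.
Cage b needs sum 13, leaving R3C4 = 5.
Cage k needs sum 14, leaving R1C1 = 5.
Row 1 now contains 5; hence R1C5 = 2.
Row 2 already has 3, leaving R2C1 = 6.
Cage d has sum 8; hence R2C6 = 1.
The 3 cells of cage k must have sum 14; hence R3C1 = 3.
Cage m's pair has sum 6, leaving R1C4 = 4.
Cage d has sum 8, which forces R1C6 = 3.
Row 2 now contains 1, so R2C2 = 2.
The 3 cells of cage i must have product 24, which forces R3C2 = 6.
Cage i has product 24, so R3C3 = 2.
Cage d has sum 8, leaving R3C6 = 4.
Column 2 already has 6, which forces R4C2 = 3.
Column 6 already has 3, which forces R4C6 = 2.
Column 3 now contains 2, leaving R6C3 = 3.
Column 4 already has 4; hence R6C4 = 1.
Column 2 already has 6, which forces R1C2 = 1.
The two cells of cage g must have product 6, leaving R1C3 = 6.
Cage l needs two cells with product 6; hence R4C3 = 1.
Column 4 now contains 1, leaving R4C4 = 6.
6 is placed in row 4, which forces R4C5 = 5.
Cage e's pair has product 12, which forces R5C3 = 4.
Cage h needs sum 11, leaving R6C1 = 2.
Column 5 already has 5; hence R6C5 = 6.
Row 6 now contains 6; hence R6C6 = 5.
Row 4 already has 1; hence R4C1 = 4.
Row 5 already has 4; hence R5C1 = 1.
Row 5 already has 4, so R5C2 = 5.
5 is placed in column 6, leaving R5C6 = 6.
Row 6 already has 5, so R6C2 = 4.

5 1 6 4 2 3 / 6 2 5 3 4 1 / 3 6 2 5 1 4 / 4 3 1 6 5 2 / 1 5 4 2 3 6 / 2 4 3 1 6 5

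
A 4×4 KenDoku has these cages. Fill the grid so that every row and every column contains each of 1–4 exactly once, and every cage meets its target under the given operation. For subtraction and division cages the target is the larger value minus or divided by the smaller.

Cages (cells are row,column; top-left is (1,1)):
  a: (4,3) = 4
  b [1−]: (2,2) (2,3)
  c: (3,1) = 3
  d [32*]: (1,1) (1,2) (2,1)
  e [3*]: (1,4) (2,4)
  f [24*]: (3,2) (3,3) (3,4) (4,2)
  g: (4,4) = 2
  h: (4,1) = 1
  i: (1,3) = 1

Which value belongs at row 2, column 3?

3

Cage d has product 32, which forces (1,1) = 2.
Cage d needs product 32, so (1,2) = 4.
Cage i is given, leaving (1,3) = 1.
Row 1 already has 1, leaving (1,4) = 3.
The 3 cells of cage d must have product 32; hence (2,1) = 4.
3 is placed in column 4; hence (2,4) = 1.
Cage c is a single given cell, which forces (3,1) = 3.
H is a freebie, so (4,1) = 1.
Cage a is given; hence (4,3) = 4.
Cage g is given, so (4,4) = 2.
Cage f needs product 24; hence (3,2) = 1.
4 is placed in column 3, which forces (3,3) = 2.
2 is placed in column 4, which forces (3,4) = 4.
Row 4 now contains 2, so (4,2) = 3.
Column 2 now contains 3, which forces (2,2) = 2.
Column 3 now contains 2, which forces (2,3) = 3.
Filled in: 2 4 1 3 / 4 2 3 1 / 3 1 2 4 / 1 3 4 2.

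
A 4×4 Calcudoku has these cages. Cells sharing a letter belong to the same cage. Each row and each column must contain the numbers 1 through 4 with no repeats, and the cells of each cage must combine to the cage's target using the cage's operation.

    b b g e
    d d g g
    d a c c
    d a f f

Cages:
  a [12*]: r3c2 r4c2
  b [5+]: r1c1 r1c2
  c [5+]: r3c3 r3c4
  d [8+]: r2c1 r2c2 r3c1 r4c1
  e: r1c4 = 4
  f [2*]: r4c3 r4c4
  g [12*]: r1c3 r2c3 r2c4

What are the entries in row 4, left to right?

4 3 2 1

E is a freebie, which forces r1c4 = 4.
Row 1 needs a 1, and only r1c3 is open for it.
The 3 cells of cage g must have product 12, which forces r2c3 = 4.
Cage g has product 12, so r2c4 = 3.
1 is placed in column 3; hence r4c3 = 2.
The two cells of cage f must have product 2; hence r4c4 = 1.
Column 3 now contains 2, which forces r3c3 = 3.
Column 4 already has 1, so r3c4 = 2.
The 4 cells of cage d must have sum 8, leaving r2c1 = 2.
The 4 cells of cage d must have sum 8, leaving r2c2 = 1.
2 is placed in row 3, which forces r3c1 = 1.
3 is placed in row 3; hence r3c2 = 4.
The 4 cells of cage d must have sum 8, which forces r4c1 = 4.
The two cells of cage a must have product 12, which forces r4c2 = 3.
Column 1 now contains 2, which forces r1c1 = 3.
3 is placed in column 2, leaving r1c2 = 2.
Completed grid: 3 2 1 4 / 2 1 4 3 / 1 4 3 2 / 4 3 2 1.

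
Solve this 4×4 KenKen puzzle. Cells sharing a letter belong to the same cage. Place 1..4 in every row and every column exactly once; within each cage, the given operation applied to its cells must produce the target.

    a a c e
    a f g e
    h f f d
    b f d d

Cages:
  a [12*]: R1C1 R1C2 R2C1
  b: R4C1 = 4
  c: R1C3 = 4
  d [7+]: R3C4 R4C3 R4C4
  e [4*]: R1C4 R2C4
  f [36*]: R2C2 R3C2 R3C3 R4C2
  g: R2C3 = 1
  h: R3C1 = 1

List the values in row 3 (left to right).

Cage c is given, which forces R1C3 = 4.
4 is placed in row 1, so R1C4 = 1.
Cage g is given, so R2C3 = 1.
1 is placed in column 4, so R2C4 = 4.
H is a freebie, which forces R3C1 = 1.
1 is placed in row 3, so R3C2 = 4.
The 4 cells of cage f must have product 36, so R3C3 = 3.
3 is placed in row 3, which forces R3C4 = 2.
Cage b is given; hence R4C1 = 4.
Column 3 already has 3, which forces R4C3 = 2.
Column 4 already has 2, leaving R4C4 = 3.
Row 1 already has 1, leaving R1C1 = 3.
The 3 cells of cage a must have product 12; hence R1C2 = 2.
Cage a needs product 12, leaving R2C1 = 2.
Row 2 already has 4, so R2C2 = 3.
Row 4 already has 3, leaving R4C2 = 1.
Filled in: 3 2 4 1 / 2 3 1 4 / 1 4 3 2 / 4 1 2 3.

1 4 3 2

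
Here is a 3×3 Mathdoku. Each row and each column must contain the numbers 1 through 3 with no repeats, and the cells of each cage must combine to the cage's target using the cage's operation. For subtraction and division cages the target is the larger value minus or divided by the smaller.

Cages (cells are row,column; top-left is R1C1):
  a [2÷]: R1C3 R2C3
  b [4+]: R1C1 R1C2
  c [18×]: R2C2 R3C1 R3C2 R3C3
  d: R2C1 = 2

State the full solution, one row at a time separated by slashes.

Cage d is given; hence R2C1 = 2.
Cage c has product 18; hence R2C2 = 3.
Row 2 already has 2, leaving R2C3 = 1.
The two cells of cage b must have sum 4; hence R1C1 = 3.
Column 2 now contains 3; hence R1C2 = 1.
1 is placed in column 3, so R1C3 = 2.
Column 1 already has 3, leaving R3C1 = 1.
Column 2 now contains 1; hence R3C2 = 2.
Column 3 now contains 2, which forces R3C3 = 3.

3 1 2 / 2 3 1 / 1 2 3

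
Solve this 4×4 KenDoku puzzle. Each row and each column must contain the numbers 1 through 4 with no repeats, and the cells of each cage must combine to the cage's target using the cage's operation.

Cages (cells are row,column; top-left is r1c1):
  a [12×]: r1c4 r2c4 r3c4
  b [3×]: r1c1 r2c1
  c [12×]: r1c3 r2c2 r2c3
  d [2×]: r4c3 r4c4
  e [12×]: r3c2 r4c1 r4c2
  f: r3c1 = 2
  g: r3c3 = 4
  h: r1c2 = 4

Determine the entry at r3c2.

1

Cage h is given; hence r1c2 = 4.
Cage f is a single given cell, which forces r3c1 = 2.
Cage g is given, leaving r3c3 = 4.
Cage c needs product 12, which forces r1c3 = 2.
Cage c has product 12, leaving r2c2 = 2.
Cage c has product 12, which forces r2c3 = 3.
Cage a has product 12, so r2c4 = 4.
Cage e has product 12; hence r4c1 = 4.
Column 3 already has 2; hence r4c3 = 1.
1 is placed in row 4; hence r4c4 = 2.
Cage b's pair has product 3; hence r1c1 = 3.
3 is placed in row 1, which forces r1c4 = 1.
3 is placed in row 2; hence r2c1 = 1.
The 3 cells of cage e must have product 12, so r3c2 = 1.
Column 4 now contains 1, which forces r3c4 = 3.
1 is placed in row 4, leaving r4c2 = 3.
Filled in: 3 4 2 1 / 1 2 3 4 / 2 1 4 3 / 4 3 1 2.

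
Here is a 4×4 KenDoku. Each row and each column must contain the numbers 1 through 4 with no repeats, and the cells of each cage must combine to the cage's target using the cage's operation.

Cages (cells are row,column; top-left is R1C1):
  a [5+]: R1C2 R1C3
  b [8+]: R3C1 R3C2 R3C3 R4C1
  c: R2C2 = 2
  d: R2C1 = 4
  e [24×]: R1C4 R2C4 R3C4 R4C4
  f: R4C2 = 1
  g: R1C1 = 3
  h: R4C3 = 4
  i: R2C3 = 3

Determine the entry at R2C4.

G is a freebie, so R1C1 = 3.
Cage d is given, leaving R2C1 = 4.
Cage c is a single given cell, so R2C2 = 2.
Cage i is a single given cell, leaving R2C3 = 3.
Row 2 now contains 3, which forces R2C4 = 1.
Cage f is given, leaving R4C2 = 1.
Cage h is given, which forces R4C3 = 4.
Column 2 already has 1; hence R1C2 = 4.
Cage a's pair has sum 5, which forces R1C3 = 1.
4 is placed in row 1; hence R1C4 = 2.
Cage b has sum 8; hence R3C1 = 1.
The 4 cells of cage b must have sum 8; hence R3C2 = 3.
Cage b needs sum 8; hence R3C3 = 2.
Row 3 already has 3, so R3C4 = 4.
Row 4 now contains 1, which forces R4C1 = 2.
2 is placed in column 4; hence R4C4 = 3.
Filled in: 3 4 1 2 / 4 2 3 1 / 1 3 2 4 / 2 1 4 3.

1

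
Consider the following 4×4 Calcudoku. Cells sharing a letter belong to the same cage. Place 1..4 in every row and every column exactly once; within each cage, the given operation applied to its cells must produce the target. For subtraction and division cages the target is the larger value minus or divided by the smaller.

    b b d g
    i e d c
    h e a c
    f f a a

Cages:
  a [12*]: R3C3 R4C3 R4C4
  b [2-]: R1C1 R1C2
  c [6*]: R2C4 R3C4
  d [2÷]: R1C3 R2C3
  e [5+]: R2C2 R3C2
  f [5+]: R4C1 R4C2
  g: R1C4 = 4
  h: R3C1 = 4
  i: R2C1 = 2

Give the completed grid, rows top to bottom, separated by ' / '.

1 3 2 4 / 2 4 1 3 / 4 1 3 2 / 3 2 4 1

Cage g is a single given cell, leaving R1C4 = 4.
I is a freebie, so R2C1 = 2.
Row 2 already has 2; hence R2C4 = 3.
Cage h is a single given cell, so R3C1 = 4.
3 is placed in column 4, leaving R3C4 = 2.
Column 4 now contains 2, leaving R4C4 = 1.
The two cells of cage d must have quotient 2, which forces R1C3 = 2.
Cage e needs two cells with sum 5, which forces R2C2 = 4.
Row 2 already has 4, leaving R2C3 = 1.
Cage e's pair has sum 5, so R3C2 = 1.
Cage a has product 12; hence R3C3 = 3.
Row 4 already has 1, leaving R4C1 = 3.
Cage f's pair has sum 5; hence R4C2 = 2.
The 3 cells of cage a must have product 12, so R4C3 = 4.
Column 1 now contains 3, leaving R1C1 = 1.
Column 2 already has 1, so R1C2 = 3.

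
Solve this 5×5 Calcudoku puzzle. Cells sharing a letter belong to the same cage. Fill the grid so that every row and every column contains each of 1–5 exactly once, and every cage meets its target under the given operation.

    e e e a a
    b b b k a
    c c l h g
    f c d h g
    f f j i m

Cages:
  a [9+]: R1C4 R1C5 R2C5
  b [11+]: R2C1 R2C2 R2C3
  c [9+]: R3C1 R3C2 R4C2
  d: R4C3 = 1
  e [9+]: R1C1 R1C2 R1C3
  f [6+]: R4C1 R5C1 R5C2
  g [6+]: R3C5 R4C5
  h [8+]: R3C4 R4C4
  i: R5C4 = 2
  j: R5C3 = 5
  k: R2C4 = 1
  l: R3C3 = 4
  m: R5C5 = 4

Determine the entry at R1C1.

Cage k is given, so R2C4 = 1.
Cage l is a single given cell, so R3C3 = 4.
D is a freebie, so R4C3 = 1.
J is a freebie, so R5C3 = 5.
Cage i is a single given cell; hence R5C4 = 2.
M is a freebie; hence R5C5 = 4.
Column 3 now contains 5; hence R2C3 = 2.
The two cells of cage g must have sum 6, so R3C5 = 1.
Cage f needs sum 6, leaving R4C1 = 2.
Cage g's pair has sum 6, so R4C5 = 5.
Column 3 now contains 2, leaving R1C3 = 3.
The 3 cells of cage a must have sum 9, so R1C4 = 4.
Cage a needs sum 9, so R1C5 = 2.
Column 5 already has 5, which forces R2C5 = 3.
Cage c has sum 9, which forces R3C1 = 3.
Cage c needs sum 9, leaving R3C2 = 2.
Cage h's pair has sum 8, which forces R3C4 = 5.
Cage c has sum 9, leaving R4C2 = 4.
5 is placed in row 4, leaving R4C4 = 3.
Column 1 now contains 3, leaving R5C1 = 1.
Row 5 now contains 1, leaving R5C2 = 3.
Column 1 already has 1; hence R1C1 = 5.
Cage e has sum 9, leaving R1C2 = 1.
Cage b needs sum 11; hence R2C1 = 4.
Column 2 now contains 4, which forces R2C2 = 5.
The full grid is 5 1 3 4 2 / 4 5 2 1 3 / 3 2 4 5 1 / 2 4 1 3 5 / 1 3 5 2 4.

5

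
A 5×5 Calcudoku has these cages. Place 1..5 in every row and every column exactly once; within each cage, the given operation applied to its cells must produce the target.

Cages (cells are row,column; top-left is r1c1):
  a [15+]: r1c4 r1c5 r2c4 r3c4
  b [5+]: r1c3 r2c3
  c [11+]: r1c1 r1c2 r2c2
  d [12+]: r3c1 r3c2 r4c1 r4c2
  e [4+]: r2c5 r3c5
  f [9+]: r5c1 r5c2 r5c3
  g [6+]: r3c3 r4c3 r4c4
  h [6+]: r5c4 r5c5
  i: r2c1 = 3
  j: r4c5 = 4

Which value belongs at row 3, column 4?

I is a freebie, which forces r2c1 = 3.
Row 2 now contains 3, which forces r2c5 = 1.
1 is placed in column 5; hence r3c5 = 3.
Cage j is a single given cell; hence r4c5 = 4.
Column 5 already has 4, leaving r1c5 = 5.
Column 5 now contains 5, leaving r5c5 = 2.
The two cells of cage h must have sum 6, so r5c4 = 4.
The 4 cells of cage a must have sum 15; hence r1c4 = 3.
Row 1 now contains 3; hence r1c3 = 1.
Cage c needs sum 11, leaving r2c2 = 5.
Cage b's pair has sum 5, leaving r2c3 = 4.
Row 2 now contains 5, leaving r2c4 = 2.
Column 3 already has 1; hence r3c3 = 2.
Column 4 already has 2, leaving r3c4 = 5.
The 3 cells of cage g must have sum 6; hence r4c3 = 3.
Column 4 already has 2, so r4c4 = 1.
3 is placed in column 3; hence r5c3 = 5.
The 4 cells of cage d must have sum 12, which forces r4c1 = 5.
Row 4 already has 1, so r4c2 = 2.
Row 5 already has 5, leaving r5c1 = 1.
Cage f needs sum 9, which forces r5c2 = 3.
The 3 cells of cage c must have sum 11, leaving r1c1 = 2.
2 is placed in column 2, leaving r1c2 = 4.
1 is placed in column 1, which forces r3c1 = 4.
Cage d has sum 12; hence r3c2 = 1.
Completed grid: 2 4 1 3 5 / 3 5 4 2 1 / 4 1 2 5 3 / 5 2 3 1 4 / 1 3 5 4 2.

5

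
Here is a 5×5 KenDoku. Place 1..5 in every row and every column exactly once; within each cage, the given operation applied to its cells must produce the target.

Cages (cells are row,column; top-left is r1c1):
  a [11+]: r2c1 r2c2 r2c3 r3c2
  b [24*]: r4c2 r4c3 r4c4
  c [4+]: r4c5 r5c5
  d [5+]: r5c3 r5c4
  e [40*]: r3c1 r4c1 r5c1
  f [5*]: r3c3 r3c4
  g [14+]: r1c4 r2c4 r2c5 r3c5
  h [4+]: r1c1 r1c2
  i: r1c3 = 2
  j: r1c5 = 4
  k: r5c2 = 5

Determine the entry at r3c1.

Cage i is a single given cell; hence r1c3 = 2.
Cage j is a single given cell, leaving r1c5 = 4.
Cage k is given, which forces r5c2 = 5.
In row 1, 5 can only go at r1c4, so r1c4 = 5.
The two cells of cage f must have product 5, which forces r3c3 = 5.
Column 4 now contains 5, leaving r3c4 = 1.
Cage e needs product 40, leaving r4c1 = 5.
The only place for 5 in row 2 is r2c5.
The 4 cells of cage g must have sum 14, leaving r2c4 = 2.
The 4 cells of cage g must have sum 14, so r3c5 = 2.
Column 4 now contains 2, so r5c4 = 4.
Row 3 already has 2, leaving r3c1 = 4.
Cage a has sum 11, leaving r3c2 = 3.
Cage b has product 24, leaving r4c2 = 2.
Cage b needs product 24, so r4c3 = 4.
Column 4 already has 4, so r4c4 = 3.
Row 4 now contains 3, so r4c5 = 1.
4 is placed in row 5, so r5c1 = 2.
Cage d's pair has sum 5, so r5c3 = 1.
1 is placed in column 5, so r5c5 = 3.
Cage h's pair has sum 4, leaving r1c1 = 3.
Column 2 now contains 3, so r1c2 = 1.
The 4 cells of cage a must have sum 11, leaving r2c1 = 1.
Cage a has sum 11, so r2c2 = 4.
1 is placed in column 3, leaving r2c3 = 3.
Completed grid: 3 1 2 5 4 / 1 4 3 2 5 / 4 3 5 1 2 / 5 2 4 3 1 / 2 5 1 4 3.

4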